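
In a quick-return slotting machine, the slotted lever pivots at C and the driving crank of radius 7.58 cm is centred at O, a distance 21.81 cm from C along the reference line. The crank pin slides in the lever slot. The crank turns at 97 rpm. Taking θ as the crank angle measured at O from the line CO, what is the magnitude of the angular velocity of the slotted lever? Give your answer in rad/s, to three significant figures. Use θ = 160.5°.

ω = 10.16 rad/s (from 97 rpm).
Crank pin A relative to C: A = (d + r cosθ, r sinθ); lever angle φ = atan2(r sinθ, d + r cosθ).
Differentiating tanφ: φ̇ = rω(d cosθ + r)/(d² + r² + 2dr cosθ).
d² + r² + 2dr cosθ = |CA|² = 0.0221458 m²;  d cosθ + r = -0.12979 m.
|ω_lever| = |0.0758·10.16·-0.12979| / 0.0221458 = 4.5125 rad/s.

4.51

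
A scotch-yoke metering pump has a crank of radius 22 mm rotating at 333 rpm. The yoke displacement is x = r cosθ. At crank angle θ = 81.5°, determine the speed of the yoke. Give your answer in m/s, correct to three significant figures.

ω = 34.87 rad/s (from 333 rpm).
x = r cosθ ⇒ ẋ = −rω sinθ.
|v| = rω|sinθ| = 0.022·34.87·|sin 81.5°| = 0.75875 m/s.

0.759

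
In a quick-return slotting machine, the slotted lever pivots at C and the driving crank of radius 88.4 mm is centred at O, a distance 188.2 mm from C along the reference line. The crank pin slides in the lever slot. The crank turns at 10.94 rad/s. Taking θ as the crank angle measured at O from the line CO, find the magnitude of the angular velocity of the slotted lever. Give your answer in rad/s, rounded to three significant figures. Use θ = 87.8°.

ω = 10.94 rad/s
Crank pin A relative to C: A = (d + r cosθ, r sinθ); lever angle φ = atan2(r sinθ, d + r cosθ).
Differentiating tanφ: φ̇ = rω(d cosθ + r)/(d² + r² + 2dr cosθ).
d² + r² + 2dr cosθ = |CA|² = 0.0445111 m²;  d cosθ + r = +0.095625 m.
|ω_lever| = |0.0884·10.94·+0.095625| / 0.0445111 = 2.0776 rad/s.

2.08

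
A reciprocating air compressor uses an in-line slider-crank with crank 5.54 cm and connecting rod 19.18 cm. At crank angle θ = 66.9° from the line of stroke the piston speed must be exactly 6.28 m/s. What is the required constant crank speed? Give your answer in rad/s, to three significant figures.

110

For an in-line slider-crank, |v_piston| = rω|sinθ|·[1 + r cosθ/√(L² − r² sin²θ)].
With r = 0.0554 m, L = 0.1918 m, θ = 66.9°: the bracketed kinematic factor |dx/dθ| = 0.056948 m.
ω = v/|dx/dθ| = 6.28/0.056948 = 110.28 rad/s.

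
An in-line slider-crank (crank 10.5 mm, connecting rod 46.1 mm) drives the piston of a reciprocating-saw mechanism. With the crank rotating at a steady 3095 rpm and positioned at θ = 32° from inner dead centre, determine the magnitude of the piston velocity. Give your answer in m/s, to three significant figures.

2.15

ω = 2π·3095/60 = 324.1 rad/s
For an in-line slider-crank, x = r cosθ + √(L² − r² sin²θ), so v = −rω sinθ·[1 + r cosθ/√(L² − r² sin²θ)].
With r = 0.0105 m, L = 0.0461 m, θ = 32°: √(L² − r² sin²θ) = 0.045763 m.
v = −0.0105·324.1·0.52992·[1 + 0.0105·0.84805/0.045763] = -2.1543 m/s.
|v| = 2.1543 m/s.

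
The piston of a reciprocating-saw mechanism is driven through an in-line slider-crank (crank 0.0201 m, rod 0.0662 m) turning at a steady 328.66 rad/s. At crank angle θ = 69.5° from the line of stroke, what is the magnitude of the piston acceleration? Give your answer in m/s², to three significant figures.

249

ω = 328.7 rad/s
x(θ) = r cosθ + √(L² − r² sin²θ); with ω constant, a = ω²·d²x/dθ².
d²x/dθ² = −r cosθ − r²(cos2θ)/√u − r⁴ sin²2θ/(4u^{3/2}),  u = L² − r² sin²θ = 0.00402798 m².
Substituting r = 0.0201 m, L = 0.0662 m, θ = 69.5°: d²x/dθ² = -0.0023036 m.
a = ω²·d²x/dθ² = (328.7)²·(-0.0023036) = -248.83 m/s²;  |a| = 248.83 m/s².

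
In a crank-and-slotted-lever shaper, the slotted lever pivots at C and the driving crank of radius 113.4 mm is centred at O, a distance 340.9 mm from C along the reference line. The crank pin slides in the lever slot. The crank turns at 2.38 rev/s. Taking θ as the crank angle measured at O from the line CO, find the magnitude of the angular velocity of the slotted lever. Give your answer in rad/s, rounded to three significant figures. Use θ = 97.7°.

ω = 14.95 rad/s (from 2.38 rev/s).
Crank pin A relative to C: A = (d + r cosθ, r sinθ); lever angle φ = atan2(r sinθ, d + r cosθ).
Differentiating tanφ: φ̇ = rω(d cosθ + r)/(d² + r² + 2dr cosθ).
d² + r² + 2dr cosθ = |CA|² = 0.118713 m²;  d cosθ + r = +0.067724 m.
|ω_lever| = |0.1134·14.95·+0.067724| / 0.118713 = 0.96742 rad/s.

0.967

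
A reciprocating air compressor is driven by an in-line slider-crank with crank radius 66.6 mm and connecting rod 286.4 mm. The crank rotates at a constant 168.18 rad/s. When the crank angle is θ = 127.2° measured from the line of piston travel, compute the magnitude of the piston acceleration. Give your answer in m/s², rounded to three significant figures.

1250

ω = 168.2 rad/s
x(θ) = r cosθ + √(L² − r² sin²θ); with ω constant, a = ω²·d²x/dθ².
d²x/dθ² = −r cosθ − r²(cos2θ)/√u − r⁴ sin²2θ/(4u^{3/2}),  u = L² − r² sin²θ = 0.0792108 m².
Substituting r = 0.0666 m, L = 0.2864 m, θ = 127.2°: d²x/dθ² = +0.0443 m.
a = ω²·d²x/dθ² = (168.2)²·(+0.0443) = +1253 m/s²;  |a| = 1253 m/s².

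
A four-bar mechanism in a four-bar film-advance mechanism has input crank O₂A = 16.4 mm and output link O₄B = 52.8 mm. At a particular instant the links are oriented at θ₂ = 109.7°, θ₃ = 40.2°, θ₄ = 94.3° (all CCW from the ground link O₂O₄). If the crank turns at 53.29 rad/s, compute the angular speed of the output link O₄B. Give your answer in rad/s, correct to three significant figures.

ω₂ = 53.29 rad/s
Differentiating the loop-closure r₂e^{iθ₂}+r₃e^{iθ₃}=r₁+r₄e^{iθ₄} gives r₂ω₂e^{iθ₂}+r₃ω₃e^{iθ₃}=r₄ω₄e^{iθ₄}.
Eliminating the other unknown: ω₄ = r₂ω₂ sin(θ₂−θ₃) / [r₄ sin(θ₄−θ₃)].
Numerator sine = +0.93667; denominator sine = +0.81004.
Result = 0.0164·53.29·(+0.93667) / (0.0528·(+0.81004)) = +19.14 rad/s; magnitude 19.14 rad/s.

19.1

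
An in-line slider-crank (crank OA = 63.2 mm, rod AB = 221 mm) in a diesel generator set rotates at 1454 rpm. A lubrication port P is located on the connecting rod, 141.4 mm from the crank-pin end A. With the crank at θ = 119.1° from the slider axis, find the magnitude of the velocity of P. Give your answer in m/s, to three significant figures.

7.82

ω = 152.3 rad/s.  Crank-pin speed |V_A| = rω = 9.623 m/s, perpendicular to OA.
Rod angle: sinφ = −(r/L) sinθ ⇒ φ = -14.470°; ω_rod = −rω cosθ/√(L²−r²sin²θ) = +21.87 rad/s.
V_P = V_A + ω_rod × AP, with AP = 0.1414 m along the rod.
Components: V_Px = −rω sinθ − a·ω_rod·sinφ = -7.6356 m/s;  V_Py = rω cosθ + a·ω_rod·cosφ = -1.6856 m/s.
|V_P| = √(V_Px² + V_Py²) = 7.8194 m/s.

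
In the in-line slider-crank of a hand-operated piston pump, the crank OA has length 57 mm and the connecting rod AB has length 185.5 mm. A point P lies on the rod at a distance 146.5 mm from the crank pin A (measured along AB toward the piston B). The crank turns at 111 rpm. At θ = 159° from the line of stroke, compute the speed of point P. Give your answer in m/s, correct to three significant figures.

ω = 11.62 rad/s.  Crank-pin speed |V_A| = rω = 0.66256 m/s, perpendicular to OA.
Rod angle: sinφ = −(r/L) sinθ ⇒ φ = -6.322°; ω_rod = −rω cosθ/√(L²−r²sin²θ) = +3.3549 rad/s.
V_P = V_A + ω_rod × AP, with AP = 0.1465 m along the rod.
Components: V_Px = −rω sinθ − a·ω_rod·sinφ = -0.18332 m/s;  V_Py = rω cosθ + a·ω_rod·cosφ = -0.13005 m/s.
|V_P| = √(V_Px² + V_Py²) = 0.22476 m/s.

0.225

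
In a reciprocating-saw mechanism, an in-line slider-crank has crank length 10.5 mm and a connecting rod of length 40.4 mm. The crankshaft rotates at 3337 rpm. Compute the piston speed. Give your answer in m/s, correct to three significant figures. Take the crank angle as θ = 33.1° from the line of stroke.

2.44

ω = 2π·3337/60 = 349.4 rad/s
For an in-line slider-crank, x = r cosθ + √(L² − r² sin²θ), so v = −rω sinθ·[1 + r cosθ/√(L² − r² sin²θ)].
With r = 0.0105 m, L = 0.0404 m, θ = 33.1°: √(L² − r² sin²θ) = 0.039991 m.
v = −0.0105·349.4·0.54610·[1 + 0.0105·0.83772/0.039991] = -2.4445 m/s.
|v| = 2.4445 m/s.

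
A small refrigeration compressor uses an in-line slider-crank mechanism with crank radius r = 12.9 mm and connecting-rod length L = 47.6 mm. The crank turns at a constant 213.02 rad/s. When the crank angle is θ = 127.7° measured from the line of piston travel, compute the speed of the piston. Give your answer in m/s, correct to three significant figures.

ω = 213 rad/s
For an in-line slider-crank, x = r cosθ + √(L² − r² sin²θ), so v = −rω sinθ·[1 + r cosθ/√(L² − r² sin²θ)].
With r = 0.0129 m, L = 0.0476 m, θ = 127.7°: √(L² − r² sin²θ) = 0.046493 m.
v = −0.0129·213·0.79122·[1 + 0.0129·-0.61153/0.046493] = -1.8053 m/s.
|v| = 1.8053 m/s.

1.81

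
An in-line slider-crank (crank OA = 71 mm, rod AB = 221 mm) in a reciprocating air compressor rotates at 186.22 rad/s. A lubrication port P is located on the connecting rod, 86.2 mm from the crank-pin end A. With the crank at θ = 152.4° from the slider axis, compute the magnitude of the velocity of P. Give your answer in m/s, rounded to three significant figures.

ω = 186.2 rad/s.  Crank-pin speed |V_A| = rω = 13.222 m/s, perpendicular to OA.
Rod angle: sinφ = −(r/L) sinθ ⇒ φ = -8.560°; ω_rod = −rω cosθ/√(L²−r²sin²θ) = +53.616 rad/s.
V_P = V_A + ω_rod × AP, with AP = 0.0862 m along the rod.
Components: V_Px = −rω sinθ − a·ω_rod·sinφ = -5.4376 m/s;  V_Py = rω cosθ + a·ω_rod·cosφ = -7.1469 m/s.
|V_P| = √(V_Px² + V_Py²) = 8.9803 m/s.

8.98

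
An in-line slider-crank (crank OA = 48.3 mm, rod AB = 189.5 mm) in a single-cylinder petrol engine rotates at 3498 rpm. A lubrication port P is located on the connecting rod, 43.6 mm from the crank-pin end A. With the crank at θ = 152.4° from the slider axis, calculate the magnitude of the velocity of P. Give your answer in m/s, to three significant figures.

ω = 366.3 rad/s.  Crank-pin speed |V_A| = rω = 17.693 m/s, perpendicular to OA.
Rod angle: sinφ = −(r/L) sinθ ⇒ φ = -6.782°; ω_rod = −rω cosθ/√(L²−r²sin²θ) = +83.324 rad/s.
V_P = V_A + ω_rod × AP, with AP = 0.0436 m along the rod.
Components: V_Px = −rω sinθ − a·ω_rod·sinφ = -7.768 m/s;  V_Py = rω cosθ + a·ω_rod·cosφ = -12.072 m/s.
|V_P| = √(V_Px² + V_Py²) = 14.355 m/s.

14.4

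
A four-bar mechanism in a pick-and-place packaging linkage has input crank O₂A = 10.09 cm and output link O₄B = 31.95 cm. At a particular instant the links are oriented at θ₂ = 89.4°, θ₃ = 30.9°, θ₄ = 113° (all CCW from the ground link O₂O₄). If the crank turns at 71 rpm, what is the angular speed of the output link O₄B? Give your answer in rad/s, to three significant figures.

2.02

ω₂ = 7.435 rad/s (from 71 rpm).
Differentiating the loop-closure r₂e^{iθ₂}+r₃e^{iθ₃}=r₁+r₄e^{iθ₄} gives r₂ω₂e^{iθ₂}+r₃ω₃e^{iθ₃}=r₄ω₄e^{iθ₄}.
Eliminating the other unknown: ω₄ = r₂ω₂ sin(θ₂−θ₃) / [r₄ sin(θ₄−θ₃)].
Numerator sine = +0.85264; denominator sine = +0.99051.
Result = 0.1009·7.435·(+0.85264) / (0.3195·(+0.99051)) = +2.0212 rad/s; magnitude 2.0212 rad/s.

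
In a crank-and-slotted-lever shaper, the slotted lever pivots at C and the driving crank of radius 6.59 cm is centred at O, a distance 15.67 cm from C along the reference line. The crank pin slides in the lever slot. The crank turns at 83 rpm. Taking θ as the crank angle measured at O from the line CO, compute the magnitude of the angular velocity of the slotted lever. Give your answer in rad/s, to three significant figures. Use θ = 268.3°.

1.24

ω = 8.692 rad/s (from 83 rpm).
Crank pin A relative to C: A = (d + r cosθ, r sinθ); lever angle φ = atan2(r sinθ, d + r cosθ).
Differentiating tanφ: φ̇ = rω(d cosθ + r)/(d² + r² + 2dr cosθ).
d² + r² + 2dr cosθ = |CA|² = 0.028285 m²;  d cosθ + r = +0.061251 m.
|ω_lever| = |0.0659·8.692·+0.061251| / 0.028285 = 1.2404 rad/s.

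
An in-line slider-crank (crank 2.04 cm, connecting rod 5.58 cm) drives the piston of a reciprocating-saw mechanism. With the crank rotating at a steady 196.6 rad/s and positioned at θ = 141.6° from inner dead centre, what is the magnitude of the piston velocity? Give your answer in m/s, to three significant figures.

ω = 196.6 rad/s
For an in-line slider-crank, x = r cosθ + √(L² − r² sin²θ), so v = −rω sinθ·[1 + r cosθ/√(L² − r² sin²θ)].
With r = 0.0204 m, L = 0.0558 m, θ = 141.6°: √(L² − r² sin²θ) = 0.054342 m.
v = −0.0204·196.6·0.62115·[1 + 0.0204·-0.78369/0.054342] = -1.7583 m/s.
|v| = 1.7583 m/s.

1.76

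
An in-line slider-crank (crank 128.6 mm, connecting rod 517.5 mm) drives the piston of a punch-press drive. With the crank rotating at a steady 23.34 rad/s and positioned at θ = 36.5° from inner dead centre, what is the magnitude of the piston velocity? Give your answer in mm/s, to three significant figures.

ω = 23.34 rad/s
For an in-line slider-crank, x = r cosθ + √(L² − r² sin²θ), so v = −rω sinθ·[1 + r cosθ/√(L² − r² sin²θ)].
With r = 0.1286 m, L = 0.5175 m, θ = 36.5°: √(L² − r² sin²θ) = 0.51182 m.
v = −0.1286·23.34·0.59482·[1 + 0.1286·0.80386/0.51182] = -2.146 m/s.
|v| = 2.146 m/s = 2146 mm/s.

2150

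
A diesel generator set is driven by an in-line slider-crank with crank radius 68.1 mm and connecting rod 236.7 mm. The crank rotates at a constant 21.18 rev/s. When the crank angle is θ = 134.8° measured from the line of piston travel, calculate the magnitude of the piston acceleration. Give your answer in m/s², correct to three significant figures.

845

ω = 2π·21.2 = 133.1 rad/s
x(θ) = r cosθ + √(L² − r² sin²θ); with ω constant, a = ω²·d²x/dθ².
d²x/dθ² = −r cosθ − r²(cos2θ)/√u − r⁴ sin²2θ/(4u^{3/2}),  u = L² − r² sin²θ = 0.0536919 m².
Substituting r = 0.0681 m, L = 0.2367 m, θ = 134.8°: d²x/dθ² = +0.047693 m.
a = ω²·d²x/dθ² = (133.1)²·(+0.047693) = +844.63 m/s²;  |a| = 844.63 m/s².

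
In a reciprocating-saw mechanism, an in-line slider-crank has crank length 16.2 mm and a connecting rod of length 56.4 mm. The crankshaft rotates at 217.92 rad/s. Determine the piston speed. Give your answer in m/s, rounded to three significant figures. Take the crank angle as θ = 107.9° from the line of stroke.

3.05

ω = 217.9 rad/s
For an in-line slider-crank, x = r cosθ + √(L² − r² sin²θ), so v = −rω sinθ·[1 + r cosθ/√(L² − r² sin²θ)].
With r = 0.0162 m, L = 0.0564 m, θ = 107.9°: √(L² − r² sin²θ) = 0.054252 m.
v = −0.0162·217.9·0.95159·[1 + 0.0162·-0.30736/0.054252] = -3.0511 m/s.
|v| = 3.0511 m/s.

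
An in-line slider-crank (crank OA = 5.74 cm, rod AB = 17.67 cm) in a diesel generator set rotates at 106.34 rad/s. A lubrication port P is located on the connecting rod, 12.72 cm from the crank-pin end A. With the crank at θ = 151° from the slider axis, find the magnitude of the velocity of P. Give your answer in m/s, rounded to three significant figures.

ω = 106.3 rad/s.  Crank-pin speed |V_A| = rω = 6.1039 m/s, perpendicular to OA.
Rod angle: sinφ = −(r/L) sinθ ⇒ φ = -9.061°; ω_rod = −rω cosθ/√(L²−r²sin²θ) = +30.595 rad/s.
V_P = V_A + ω_rod × AP, with AP = 0.1272 m along the rod.
Components: V_Px = −rω sinθ − a·ω_rod·sinφ = -2.3464 m/s;  V_Py = rω cosθ + a·ω_rod·cosφ = -1.4955 m/s.
|V_P| = √(V_Px² + V_Py²) = 2.7824 m/s.

2.78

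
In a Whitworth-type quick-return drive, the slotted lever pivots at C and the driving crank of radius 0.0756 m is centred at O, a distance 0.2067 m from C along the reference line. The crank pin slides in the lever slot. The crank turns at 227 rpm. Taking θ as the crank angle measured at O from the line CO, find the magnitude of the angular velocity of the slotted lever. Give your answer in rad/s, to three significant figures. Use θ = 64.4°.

4.78

ω = 23.77 rad/s (from 227 rpm).
Crank pin A relative to C: A = (d + r cosθ, r sinθ); lever angle φ = atan2(r sinθ, d + r cosθ).
Differentiating tanφ: φ̇ = rω(d cosθ + r)/(d² + r² + 2dr cosθ).
d² + r² + 2dr cosθ = |CA|² = 0.0619442 m²;  d cosθ + r = +0.16491 m.
|ω_lever| = |0.0756·23.77·+0.16491| / 0.0619442 = 4.7844 rad/s.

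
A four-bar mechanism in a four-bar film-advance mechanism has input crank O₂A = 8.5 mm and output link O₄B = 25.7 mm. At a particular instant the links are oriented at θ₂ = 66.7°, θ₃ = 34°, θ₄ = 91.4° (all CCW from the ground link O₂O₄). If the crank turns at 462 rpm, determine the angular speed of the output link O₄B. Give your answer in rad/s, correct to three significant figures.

10.3

ω₂ = 48.38 rad/s (from 462 rpm).
Differentiating the loop-closure r₂e^{iθ₂}+r₃e^{iθ₃}=r₁+r₄e^{iθ₄} gives r₂ω₂e^{iθ₂}+r₃ω₃e^{iθ₃}=r₄ω₄e^{iθ₄}.
Eliminating the other unknown: ω₄ = r₂ω₂ sin(θ₂−θ₃) / [r₄ sin(θ₄−θ₃)].
Numerator sine = +0.54024; denominator sine = +0.84245.
Result = 0.0085·48.38·(+0.54024) / (0.0257·(+0.84245)) = +10.261 rad/s; magnitude 10.261 rad/s.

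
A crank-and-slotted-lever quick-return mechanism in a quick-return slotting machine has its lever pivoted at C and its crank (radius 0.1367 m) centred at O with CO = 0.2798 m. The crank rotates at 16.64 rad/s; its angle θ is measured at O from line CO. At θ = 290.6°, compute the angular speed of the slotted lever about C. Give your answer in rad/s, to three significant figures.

4.32

ω = 16.64 rad/s
Crank pin A relative to C: A = (d + r cosθ, r sinθ); lever angle φ = atan2(r sinθ, d + r cosθ).
Differentiating tanφ: φ̇ = rω(d cosθ + r)/(d² + r² + 2dr cosθ).
d² + r² + 2dr cosθ = |CA|² = 0.12389 m²;  d cosθ + r = +0.23515 m.
|ω_lever| = |0.1367·16.64·+0.23515| / 0.12389 = 4.3174 rad/s.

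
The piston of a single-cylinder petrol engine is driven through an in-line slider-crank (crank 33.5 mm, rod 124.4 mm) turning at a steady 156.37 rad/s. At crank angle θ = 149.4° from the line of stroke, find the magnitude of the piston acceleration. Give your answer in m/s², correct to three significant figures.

ω = 156.4 rad/s
x(θ) = r cosθ + √(L² − r² sin²θ); with ω constant, a = ω²·d²x/dθ².
d²x/dθ² = −r cosθ − r²(cos2θ)/√u − r⁴ sin²2θ/(4u^{3/2}),  u = L² − r² sin²θ = 0.0151846 m².
Substituting r = 0.0335 m, L = 0.1244 m, θ = 149.4°: d²x/dθ² = +0.024318 m.
a = ω²·d²x/dθ² = (156.4)²·(+0.024318) = +594.62 m/s²;  |a| = 594.62 m/s².

595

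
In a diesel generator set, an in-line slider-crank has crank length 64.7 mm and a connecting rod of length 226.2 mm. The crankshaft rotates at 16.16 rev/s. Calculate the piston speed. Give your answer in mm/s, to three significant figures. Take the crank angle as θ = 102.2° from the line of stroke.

ω = 2π·16.2 = 101.5 rad/s
For an in-line slider-crank, x = r cosθ + √(L² − r² sin²θ), so v = −rω sinθ·[1 + r cosθ/√(L² − r² sin²θ)].
With r = 0.0647 m, L = 0.2262 m, θ = 102.2°: √(L² − r² sin²θ) = 0.21718 m.
v = −0.0647·101.5·0.97742·[1 + 0.0647·-0.21132/0.21718] = -6.0168 m/s.
|v| = 6.0168 m/s = 6016.8 mm/s.

6020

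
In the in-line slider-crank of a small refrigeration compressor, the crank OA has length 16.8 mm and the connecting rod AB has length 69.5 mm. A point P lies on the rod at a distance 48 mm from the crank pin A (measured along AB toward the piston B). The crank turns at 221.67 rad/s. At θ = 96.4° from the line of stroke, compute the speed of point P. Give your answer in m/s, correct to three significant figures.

ω = 221.7 rad/s.  Crank-pin speed |V_A| = rω = 3.7241 m/s, perpendicular to OA.
Rod angle: sinφ = −(r/L) sinθ ⇒ φ = -13.900°; ω_rod = −rω cosθ/√(L²−r²sin²θ) = +6.1531 rad/s.
V_P = V_A + ω_rod × AP, with AP = 0.048 m along the rod.
Components: V_Px = −rω sinθ − a·ω_rod·sinφ = -3.6299 m/s;  V_Py = rω cosθ + a·ω_rod·cosφ = -0.12842 m/s.
|V_P| = √(V_Px² + V_Py²) = 3.6322 m/s.

3.63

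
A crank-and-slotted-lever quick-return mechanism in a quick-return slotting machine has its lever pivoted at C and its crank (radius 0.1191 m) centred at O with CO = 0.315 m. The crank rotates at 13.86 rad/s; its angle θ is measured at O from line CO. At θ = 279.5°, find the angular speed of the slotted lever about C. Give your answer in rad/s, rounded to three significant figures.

2.25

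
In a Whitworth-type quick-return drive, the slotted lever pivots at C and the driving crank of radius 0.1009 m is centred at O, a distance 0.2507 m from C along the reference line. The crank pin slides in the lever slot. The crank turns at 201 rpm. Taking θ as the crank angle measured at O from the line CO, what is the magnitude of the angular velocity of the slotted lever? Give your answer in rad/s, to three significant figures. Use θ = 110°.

0.578

ω = 21.05 rad/s (from 201 rpm).
Crank pin A relative to C: A = (d + r cosθ, r sinθ); lever angle φ = atan2(r sinθ, d + r cosθ).
Differentiating tanφ: φ̇ = rω(d cosθ + r)/(d² + r² + 2dr cosθ).
d² + r² + 2dr cosθ = |CA|² = 0.0557281 m²;  d cosθ + r = +0.015156 m.
|ω_lever| = |0.1009·21.05·+0.015156| / 0.0557281 = 0.57758 rad/s.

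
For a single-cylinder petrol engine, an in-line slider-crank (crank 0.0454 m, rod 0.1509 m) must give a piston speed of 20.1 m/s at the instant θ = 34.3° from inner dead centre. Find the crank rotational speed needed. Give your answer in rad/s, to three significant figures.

For an in-line slider-crank, |v_piston| = rω|sinθ|·[1 + r cosθ/√(L² − r² sin²θ)].
With r = 0.0454 m, L = 0.1509 m, θ = 34.3°: the bracketed kinematic factor |dx/dθ| = 0.032036 m.
ω = v/|dx/dθ| = 20.1/0.032036 = 627.42 rad/s.

627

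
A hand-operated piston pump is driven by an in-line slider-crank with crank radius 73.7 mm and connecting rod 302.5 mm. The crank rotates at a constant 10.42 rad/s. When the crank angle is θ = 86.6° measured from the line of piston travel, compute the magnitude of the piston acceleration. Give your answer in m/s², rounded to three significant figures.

ω = 10.42 rad/s
x(θ) = r cosθ + √(L² − r² sin²θ); with ω constant, a = ω²·d²x/dθ².
d²x/dθ² = −r cosθ − r²(cos2θ)/√u − r⁴ sin²2θ/(4u^{3/2}),  u = L² − r² sin²θ = 0.0860937 m².
Substituting r = 0.0737 m, L = 0.3025 m, θ = 86.6°: d²x/dθ² = +0.014007 m.
a = ω²·d²x/dθ² = (10.42)²·(+0.014007) = +1.5208 m/s²;  |a| = 1.5208 m/s².

1.52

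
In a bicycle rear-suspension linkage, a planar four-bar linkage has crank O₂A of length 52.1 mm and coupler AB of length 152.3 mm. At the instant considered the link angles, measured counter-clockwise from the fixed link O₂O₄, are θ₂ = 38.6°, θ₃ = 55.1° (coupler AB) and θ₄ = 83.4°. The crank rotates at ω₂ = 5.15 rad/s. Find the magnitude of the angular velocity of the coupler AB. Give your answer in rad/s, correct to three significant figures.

ω₂ = 5.15 rad/s
Differentiating the loop-closure r₂e^{iθ₂}+r₃e^{iθ₃}=r₁+r₄e^{iθ₄} gives r₂ω₂e^{iθ₂}+r₃ω₃e^{iθ₃}=r₄ω₄e^{iθ₄}.
Eliminating the other unknown: ω₃ = r₂ω₂ sin(θ₄−θ₂) / [r₃ sin(θ₃−θ₄)].
Numerator sine = +0.70463; denominator sine = -0.47409.
Result = 0.0521·5.15·(+0.70463) / (0.1523·(-0.47409)) = -2.6185 rad/s; magnitude 2.6185 rad/s.

2.62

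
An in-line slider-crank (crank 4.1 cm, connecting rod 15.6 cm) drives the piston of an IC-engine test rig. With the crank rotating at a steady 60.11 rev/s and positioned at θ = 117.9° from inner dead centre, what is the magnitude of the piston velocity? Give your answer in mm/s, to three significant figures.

12000

ω = 2π·60.1 = 377.7 rad/s
For an in-line slider-crank, x = r cosθ + √(L² − r² sin²θ), so v = −rω sinθ·[1 + r cosθ/√(L² − r² sin²θ)].
With r = 0.041 m, L = 0.156 m, θ = 117.9°: √(L² − r² sin²θ) = 0.15173 m.
v = −0.041·377.7·0.88377·[1 + 0.041·-0.46793/0.15173] = -11.955 m/s.
|v| = 11.955 m/s = 11955 mm/s.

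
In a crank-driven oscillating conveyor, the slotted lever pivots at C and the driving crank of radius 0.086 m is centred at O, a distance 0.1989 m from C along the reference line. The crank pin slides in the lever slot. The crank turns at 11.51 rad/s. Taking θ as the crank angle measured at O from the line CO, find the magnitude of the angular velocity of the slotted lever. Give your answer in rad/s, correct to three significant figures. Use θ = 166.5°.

ω = 11.51 rad/s
Crank pin A relative to C: A = (d + r cosθ, r sinθ); lever angle φ = atan2(r sinθ, d + r cosθ).
Differentiating tanφ: φ̇ = rω(d cosθ + r)/(d² + r² + 2dr cosθ).
d² + r² + 2dr cosθ = |CA|² = 0.0136917 m²;  d cosθ + r = -0.1074 m.
|ω_lever| = |0.086·11.51·-0.1074| / 0.0136917 = 7.765 rad/s.

7.76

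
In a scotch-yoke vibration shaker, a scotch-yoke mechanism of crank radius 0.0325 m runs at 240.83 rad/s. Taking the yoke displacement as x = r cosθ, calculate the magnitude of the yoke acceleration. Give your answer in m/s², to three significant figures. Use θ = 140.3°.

1450

ω = 240.8 rad/s
x = r cosθ ⇒ ẍ = −rω² cosθ (ω constant).
|a| = rω²|cosθ| = 0.0325·(240.8)²·|cos 140.3°| = 1450.3 m/s².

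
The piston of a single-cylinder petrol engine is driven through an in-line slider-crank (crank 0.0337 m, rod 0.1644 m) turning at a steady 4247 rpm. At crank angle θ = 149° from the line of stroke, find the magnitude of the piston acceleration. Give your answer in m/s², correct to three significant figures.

ω = 2π·4247/60 = 444.7 rad/s
x(θ) = r cosθ + √(L² − r² sin²θ); with ω constant, a = ω²·d²x/dθ².
d²x/dθ² = −r cosθ − r²(cos2θ)/√u − r⁴ sin²2θ/(4u^{3/2}),  u = L² − r² sin²θ = 0.0267261 m².
Substituting r = 0.0337 m, L = 0.1644 m, θ = 149°: d²x/dθ² = +0.025568 m.
a = ω²·d²x/dθ² = (444.7)²·(+0.025568) = +5057.2 m/s²;  |a| = 5057.2 m/s².

5060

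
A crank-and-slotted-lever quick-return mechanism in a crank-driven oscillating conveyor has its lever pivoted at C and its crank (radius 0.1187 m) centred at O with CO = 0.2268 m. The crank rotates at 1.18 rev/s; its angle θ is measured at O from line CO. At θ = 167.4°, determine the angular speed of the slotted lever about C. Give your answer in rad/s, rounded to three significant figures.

6.96

ω = 7.414 rad/s (from 1.18 rev/s).
Crank pin A relative to C: A = (d + r cosθ, r sinθ); lever angle φ = atan2(r sinθ, d + r cosθ).
Differentiating tanφ: φ̇ = rω(d cosθ + r)/(d² + r² + 2dr cosθ).
d² + r² + 2dr cosθ = |CA|² = 0.0129823 m²;  d cosθ + r = -0.10264 m.
|ω_lever| = |0.1187·7.414·-0.10264| / 0.0129823 = 6.9577 rad/s.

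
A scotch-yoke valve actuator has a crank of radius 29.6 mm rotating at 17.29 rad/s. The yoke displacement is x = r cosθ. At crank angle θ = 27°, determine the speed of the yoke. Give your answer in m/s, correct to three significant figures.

ω = 17.29 rad/s
x = r cosθ ⇒ ẋ = −rω sinθ.
|v| = rω|sinθ| = 0.0296·17.29·|sin 27°| = 0.23235 m/s.

0.232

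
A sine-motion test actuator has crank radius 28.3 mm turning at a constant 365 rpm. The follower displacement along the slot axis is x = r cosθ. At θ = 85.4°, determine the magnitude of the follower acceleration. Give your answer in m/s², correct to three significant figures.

ω = 38.22 rad/s (from 365 rpm).
x = r cosθ ⇒ ẍ = −rω² cosθ (ω constant).
|a| = rω²|cosθ| = 0.0283·(38.22)²·|cos 85.4°| = 3.3159 m/s².

3.32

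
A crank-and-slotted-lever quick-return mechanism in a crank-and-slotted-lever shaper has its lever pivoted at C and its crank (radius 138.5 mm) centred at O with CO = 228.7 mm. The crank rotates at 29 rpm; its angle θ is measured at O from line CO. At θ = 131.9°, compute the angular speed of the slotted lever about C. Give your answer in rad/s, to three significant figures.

0.205

ω = 3.037 rad/s (from 29 rpm).
Crank pin A relative to C: A = (d + r cosθ, r sinθ); lever angle φ = atan2(r sinθ, d + r cosθ).
Differentiating tanφ: φ̇ = rω(d cosθ + r)/(d² + r² + 2dr cosθ).
d² + r² + 2dr cosθ = |CA|² = 0.0291788 m²;  d cosθ + r = -0.014233 m.
|ω_lever| = |0.1385·3.037·-0.014233| / 0.0291788 = 0.20517 rad/s.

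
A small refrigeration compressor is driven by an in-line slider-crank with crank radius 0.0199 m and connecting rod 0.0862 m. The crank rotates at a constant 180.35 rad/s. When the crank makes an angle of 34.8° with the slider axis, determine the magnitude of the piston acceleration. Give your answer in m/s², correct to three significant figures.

586

ω = 180.3 rad/s
x(θ) = r cosθ + √(L² − r² sin²θ); with ω constant, a = ω²·d²x/dθ².
d²x/dθ² = −r cosθ − r²(cos2θ)/√u − r⁴ sin²2θ/(4u^{3/2}),  u = L² − r² sin²θ = 0.00730145 m².
Substituting r = 0.0199 m, L = 0.0862 m, θ = 34.8°: d²x/dθ² = -0.018012 m.
a = ω²·d²x/dθ² = (180.3)²·(-0.018012) = -585.85 m/s²;  |a| = 585.85 m/s².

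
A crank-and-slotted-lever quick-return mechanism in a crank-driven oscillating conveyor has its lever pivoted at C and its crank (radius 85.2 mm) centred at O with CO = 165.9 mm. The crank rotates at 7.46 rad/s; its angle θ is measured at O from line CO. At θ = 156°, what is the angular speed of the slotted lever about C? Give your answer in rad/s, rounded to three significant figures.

4.71

ω = 7.46 rad/s
Crank pin A relative to C: A = (d + r cosθ, r sinθ); lever angle φ = atan2(r sinθ, d + r cosθ).
Differentiating tanφ: φ̇ = rω(d cosθ + r)/(d² + r² + 2dr cosθ).
d² + r² + 2dr cosθ = |CA|² = 0.0089565 m²;  d cosθ + r = -0.066357 m.
|ω_lever| = |0.0852·7.46·-0.066357| / 0.0089565 = 4.709 rad/s.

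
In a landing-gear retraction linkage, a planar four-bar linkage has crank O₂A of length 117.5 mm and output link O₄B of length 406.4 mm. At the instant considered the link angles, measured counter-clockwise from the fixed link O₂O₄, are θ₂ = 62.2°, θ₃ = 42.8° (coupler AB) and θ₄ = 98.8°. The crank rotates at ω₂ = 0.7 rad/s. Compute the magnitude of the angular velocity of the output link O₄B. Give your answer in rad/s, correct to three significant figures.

ω₂ = 0.7 rad/s
Differentiating the loop-closure r₂e^{iθ₂}+r₃e^{iθ₃}=r₁+r₄e^{iθ₄} gives r₂ω₂e^{iθ₂}+r₃ω₃e^{iθ₃}=r₄ω₄e^{iθ₄}.
Eliminating the other unknown: ω₄ = r₂ω₂ sin(θ₂−θ₃) / [r₄ sin(θ₄−θ₃)].
Numerator sine = +0.33216; denominator sine = +0.82904.
Result = 0.1175·0.7·(+0.33216) / (0.4064·(+0.82904)) = +0.081088 rad/s; magnitude 0.081088 rad/s.

0.0811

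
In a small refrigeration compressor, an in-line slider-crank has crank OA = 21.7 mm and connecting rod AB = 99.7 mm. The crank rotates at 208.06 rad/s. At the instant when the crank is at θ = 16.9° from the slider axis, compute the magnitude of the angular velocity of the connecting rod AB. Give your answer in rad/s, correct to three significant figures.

ω = 208.1 rad/s
The rod makes angle φ with the slider axis where L sinφ = r sinθ; differentiating, L cosφ·φ̇ = r ω cosθ.
L cosφ = √(L² − r² sin²θ) = 0.0995 m.
|ω_rod| = r ω |cosθ| / √(L² − r² sin²θ) = 0.0217·208.1·0.95681/0.0995 = 43.416 rad/s.

43.4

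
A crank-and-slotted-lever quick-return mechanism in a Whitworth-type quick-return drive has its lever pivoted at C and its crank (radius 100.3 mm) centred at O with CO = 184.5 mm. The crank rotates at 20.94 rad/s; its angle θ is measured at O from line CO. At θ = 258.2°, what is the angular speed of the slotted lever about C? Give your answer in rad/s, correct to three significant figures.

3.60

ω = 20.94 rad/s
Crank pin A relative to C: A = (d + r cosθ, r sinθ); lever angle φ = atan2(r sinθ, d + r cosθ).
Differentiating tanφ: φ̇ = rω(d cosθ + r)/(d² + r² + 2dr cosθ).
d² + r² + 2dr cosθ = |CA|² = 0.0365318 m²;  d cosθ + r = +0.06257 m.
|ω_lever| = |0.1003·20.94·+0.06257| / 0.0365318 = 3.5973 rad/s.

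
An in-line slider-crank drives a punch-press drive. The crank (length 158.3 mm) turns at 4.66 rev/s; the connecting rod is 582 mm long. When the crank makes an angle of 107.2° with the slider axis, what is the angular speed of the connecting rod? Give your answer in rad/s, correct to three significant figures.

ω = 29.28 rad/s (converted from 4.66 rev/s).
The rod makes angle φ with the slider axis where L sinφ = r sinθ; differentiating, L cosφ·φ̇ = r ω cosθ.
L cosφ = √(L² − r² sin²θ) = 0.56201 m.
|ω_rod| = r ω |cosθ| / √(L² − r² sin²θ) = 0.1583·29.28·0.29571/0.56201 = 2.4387 rad/s.

2.44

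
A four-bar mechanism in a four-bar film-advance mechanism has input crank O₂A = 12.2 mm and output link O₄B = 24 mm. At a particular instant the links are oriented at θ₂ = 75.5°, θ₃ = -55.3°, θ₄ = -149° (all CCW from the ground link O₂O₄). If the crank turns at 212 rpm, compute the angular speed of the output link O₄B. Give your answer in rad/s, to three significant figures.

8.56

ω₂ = 22.2 rad/s (from 212 rpm).
Differentiating the loop-closure r₂e^{iθ₂}+r₃e^{iθ₃}=r₁+r₄e^{iθ₄} gives r₂ω₂e^{iθ₂}+r₃ω₃e^{iθ₃}=r₄ω₄e^{iθ₄}.
Eliminating the other unknown: ω₄ = r₂ω₂ sin(θ₂−θ₃) / [r₄ sin(θ₄−θ₃)].
Numerator sine = +0.75700; denominator sine = -0.99792.
Result = 0.0122·22.2·(+0.75700) / (0.024·(-0.99792)) = -8.5608 rad/s; magnitude 8.5608 rad/s.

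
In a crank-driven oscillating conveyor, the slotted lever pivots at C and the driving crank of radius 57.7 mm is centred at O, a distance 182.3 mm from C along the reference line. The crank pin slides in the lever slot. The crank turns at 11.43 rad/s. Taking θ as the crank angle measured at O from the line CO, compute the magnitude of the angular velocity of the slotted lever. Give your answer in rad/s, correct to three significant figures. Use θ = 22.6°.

2.66

ω = 11.43 rad/s
Crank pin A relative to C: A = (d + r cosθ, r sinθ); lever angle φ = atan2(r sinθ, d + r cosθ).
Differentiating tanφ: φ̇ = rω(d cosθ + r)/(d² + r² + 2dr cosθ).
d² + r² + 2dr cosθ = |CA|² = 0.0559845 m²;  d cosθ + r = +0.226 m.
|ω_lever| = |0.0577·11.43·+0.226| / 0.0559845 = 2.6623 rad/s.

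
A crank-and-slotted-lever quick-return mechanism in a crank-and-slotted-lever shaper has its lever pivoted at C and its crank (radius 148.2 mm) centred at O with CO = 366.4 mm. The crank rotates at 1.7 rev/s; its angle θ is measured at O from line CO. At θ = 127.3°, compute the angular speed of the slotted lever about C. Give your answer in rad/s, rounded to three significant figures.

1.29

ω = 10.68 rad/s (from 1.7 rev/s).
Crank pin A relative to C: A = (d + r cosθ, r sinθ); lever angle φ = atan2(r sinθ, d + r cosθ).
Differentiating tanφ: φ̇ = rω(d cosθ + r)/(d² + r² + 2dr cosθ).
d² + r² + 2dr cosθ = |CA|² = 0.0904013 m²;  d cosθ + r = -0.073834 m.
|ω_lever| = |0.1482·10.68·-0.073834| / 0.0904013 = 1.2929 rad/s.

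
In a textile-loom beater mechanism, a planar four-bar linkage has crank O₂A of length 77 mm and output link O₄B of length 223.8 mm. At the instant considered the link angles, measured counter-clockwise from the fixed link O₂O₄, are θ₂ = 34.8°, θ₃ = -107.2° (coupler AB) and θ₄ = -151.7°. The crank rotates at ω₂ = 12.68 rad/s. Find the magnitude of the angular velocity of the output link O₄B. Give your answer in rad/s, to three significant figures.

ω₂ = 12.68 rad/s
Differentiating the loop-closure r₂e^{iθ₂}+r₃e^{iθ₃}=r₁+r₄e^{iθ₄} gives r₂ω₂e^{iθ₂}+r₃ω₃e^{iθ₃}=r₄ω₄e^{iθ₄}.
Eliminating the other unknown: ω₄ = r₂ω₂ sin(θ₂−θ₃) / [r₄ sin(θ₄−θ₃)].
Numerator sine = +0.61566; denominator sine = -0.70091.
Result = 0.077·12.68·(+0.61566) / (0.2238·(-0.70091)) = -3.832 rad/s; magnitude 3.832 rad/s.

3.83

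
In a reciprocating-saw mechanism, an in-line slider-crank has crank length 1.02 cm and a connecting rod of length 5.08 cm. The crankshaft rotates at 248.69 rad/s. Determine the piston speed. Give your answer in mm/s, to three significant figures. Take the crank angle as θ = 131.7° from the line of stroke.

1640

ω = 248.7 rad/s
For an in-line slider-crank, x = r cosθ + √(L² − r² sin²θ), so v = −rω sinθ·[1 + r cosθ/√(L² − r² sin²θ)].
With r = 0.0102 m, L = 0.0508 m, θ = 131.7°: √(L² − r² sin²θ) = 0.050226 m.
v = −0.0102·248.7·0.74664·[1 + 0.0102·-0.66523/0.050226] = -1.6381 m/s.
|v| = 1.6381 m/s = 1638.1 mm/s.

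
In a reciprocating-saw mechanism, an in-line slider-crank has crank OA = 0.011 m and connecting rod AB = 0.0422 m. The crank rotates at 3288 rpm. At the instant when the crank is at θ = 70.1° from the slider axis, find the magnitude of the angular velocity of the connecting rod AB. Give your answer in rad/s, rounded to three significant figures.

31.5

ω = 344.3 rad/s (converted from 3288 rpm).
The rod makes angle φ with the slider axis where L sinφ = r sinθ; differentiating, L cosφ·φ̇ = r ω cosθ.
L cosφ = √(L² − r² sin²θ) = 0.040913 m.
|ω_rod| = r ω |cosθ| / √(L² − r² sin²θ) = 0.011·344.3·0.34038/0.040913 = 31.511 rad/s.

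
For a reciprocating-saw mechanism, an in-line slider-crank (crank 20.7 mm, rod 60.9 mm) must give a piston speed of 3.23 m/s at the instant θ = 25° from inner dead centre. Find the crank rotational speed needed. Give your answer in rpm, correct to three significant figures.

2690

For an in-line slider-crank, |v_piston| = rω|sinθ|·[1 + r cosθ/√(L² − r² sin²θ)].
With r = 0.0207 m, L = 0.0609 m, θ = 25°: the bracketed kinematic factor |dx/dθ| = 0.011471 m.
ω = v/|dx/dθ| = 3.23/0.011471 = 281.57 rad/s.
N = 60ω/(2π) = 2688.8 rpm.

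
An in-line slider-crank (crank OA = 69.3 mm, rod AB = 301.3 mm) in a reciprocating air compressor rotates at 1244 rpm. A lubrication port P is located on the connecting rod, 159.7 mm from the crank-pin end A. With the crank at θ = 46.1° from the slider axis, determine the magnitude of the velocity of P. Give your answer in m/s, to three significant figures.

ω = 130.3 rad/s.  Crank-pin speed |V_A| = rω = 9.0278 m/s, perpendicular to OA.
Rod angle: sinφ = −(r/L) sinθ ⇒ φ = -9.540°; ω_rod = −rω cosθ/√(L²−r²sin²θ) = -21.068 rad/s.
V_P = V_A + ω_rod × AP, with AP = 0.1597 m along the rod.
Components: V_Px = −rω sinθ − a·ω_rod·sinφ = -7.0626 m/s;  V_Py = rω cosθ + a·ω_rod·cosφ = +2.9419 m/s.
|V_P| = √(V_Px² + V_Py²) = 7.6508 m/s.

7.65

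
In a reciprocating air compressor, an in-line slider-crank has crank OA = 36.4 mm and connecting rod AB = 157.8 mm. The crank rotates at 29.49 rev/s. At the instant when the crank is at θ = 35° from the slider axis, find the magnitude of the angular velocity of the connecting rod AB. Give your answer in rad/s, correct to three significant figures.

ω = 185.3 rad/s (converted from 29.49 rev/s).
The rod makes angle φ with the slider axis where L sinφ = r sinθ; differentiating, L cosφ·φ̇ = r ω cosθ.
L cosφ = √(L² − r² sin²θ) = 0.15641 m.
|ω_rod| = r ω |cosθ| / √(L² − r² sin²θ) = 0.0364·185.3·0.81915/0.15641 = 35.322 rad/s.

35.3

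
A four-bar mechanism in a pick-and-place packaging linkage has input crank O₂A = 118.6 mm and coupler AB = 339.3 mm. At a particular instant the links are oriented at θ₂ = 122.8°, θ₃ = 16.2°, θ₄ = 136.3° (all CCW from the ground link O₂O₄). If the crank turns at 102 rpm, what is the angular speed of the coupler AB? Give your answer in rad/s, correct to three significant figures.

1.01

ω₂ = 10.68 rad/s (from 102 rpm).
Differentiating the loop-closure r₂e^{iθ₂}+r₃e^{iθ₃}=r₁+r₄e^{iθ₄} gives r₂ω₂e^{iθ₂}+r₃ω₃e^{iθ₃}=r₄ω₄e^{iθ₄}.
Eliminating the other unknown: ω₃ = r₂ω₂ sin(θ₄−θ₂) / [r₃ sin(θ₃−θ₄)].
Numerator sine = +0.23345; denominator sine = -0.86515.
Result = 0.1186·10.68·(+0.23345) / (0.3393·(-0.86515)) = -1.0074 rad/s; magnitude 1.0074 rad/s.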